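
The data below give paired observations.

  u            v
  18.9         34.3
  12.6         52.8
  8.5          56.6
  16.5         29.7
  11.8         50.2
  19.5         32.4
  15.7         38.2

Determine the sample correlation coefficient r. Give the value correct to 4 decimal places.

-0.9211

n = 7, Σu = 103.5, Σv = 294.2, Σu² = 1626.45, Σv² = 13079.02, Σuv = 4108.6
nΣuv − ΣuΣv = 28760.2 − 30449.7 = -1689.5
nΣu² − (Σu)² = 11385.15 − 10712.25 = 672.9; nΣv² − (Σv)² = 91553.14 − 86553.64 = 4999.5
r = -1689.5 / √(672.9 × 4999.5) = -1689.5 / 1834.1656 ≈ -0.9211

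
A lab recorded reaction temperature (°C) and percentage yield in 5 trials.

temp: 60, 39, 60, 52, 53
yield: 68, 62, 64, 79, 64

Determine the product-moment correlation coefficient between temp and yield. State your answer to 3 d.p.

0.189

n = 5, Σx = 264, Σy = 337, Σx² = 14234, Σy² = 22901, Σxy = 17838
nΣxy − ΣxΣy = 89190 − 88968 = 222
nΣx² − (Σx)² = 71170 − 69696 = 1474; nΣy² − (Σy)² = 114505 − 113569 = 936
r = 222 / √(1474 × 936) = 222 / 1174.5910 ≈ 0.189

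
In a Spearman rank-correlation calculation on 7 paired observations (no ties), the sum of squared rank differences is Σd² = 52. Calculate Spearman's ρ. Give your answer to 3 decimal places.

0.071

ρ = 1 − 6Σd² / [n(n²−1)] = 1 − 6×52 / (7×48)
  = 1 − 312/336 = 1 − 0.9286 ≈ 0.071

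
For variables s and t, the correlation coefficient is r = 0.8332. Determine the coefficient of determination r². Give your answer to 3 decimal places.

r² = (0.8332)² = 0.694

0.694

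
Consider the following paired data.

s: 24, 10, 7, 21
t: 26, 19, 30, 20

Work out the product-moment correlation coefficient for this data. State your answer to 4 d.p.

n = 4, Σs = 62, Σt = 95, Σs² = 1166, Σt² = 2337, Σst = 1444
nΣst − ΣsΣt = 5776 − 5890 = -114
nΣs² − (Σs)² = 4664 − 3844 = 820; nΣt² − (Σt)² = 9348 − 9025 = 323
r = -114 / √(820 × 323) = -114 / 514.6455 ≈ -0.2215

-0.2215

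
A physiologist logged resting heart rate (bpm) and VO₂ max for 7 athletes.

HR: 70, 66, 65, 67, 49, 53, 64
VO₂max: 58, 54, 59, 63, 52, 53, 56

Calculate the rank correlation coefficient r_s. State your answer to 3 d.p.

Rank HR: 7, 5, 4, 6, 1, 2, 3
Rank VO₂max: 5, 3, 6, 7, 1, 2, 4
d = rank(HR) − rank(VO₂max): 2, 2, -2, -1, 0, 0, -1; Σd² = 14
ρ = 1 − 6Σd² / [n(n²−1)] = 1 − 6×14 / (7×48) = 1 − 84/336 ≈ 0.750

0.750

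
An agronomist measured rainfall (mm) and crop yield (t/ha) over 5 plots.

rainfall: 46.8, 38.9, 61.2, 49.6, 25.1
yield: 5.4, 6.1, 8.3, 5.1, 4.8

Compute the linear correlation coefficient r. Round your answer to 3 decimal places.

0.732

n = 5, Σx = 221.6, Σy = 29.7, Σx² = 10539.06, Σy² = 184.31, Σxy = 1371.41
nΣxy − ΣxΣy = 6857.05 − 6581.52 = 275.53
nΣx² − (Σx)² = 52695.3 − 49106.56 = 3588.74; nΣy² − (Σy)² = 921.55 − 882.09 = 39.46
r = 275.53 / √(3588.74 × 39.46) = 275.53 / 376.3133 ≈ 0.732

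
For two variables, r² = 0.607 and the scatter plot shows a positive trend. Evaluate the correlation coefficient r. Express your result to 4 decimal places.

|r| = √0.607 = 0.7791
The association is positive, so r = 0.7791.

0.7791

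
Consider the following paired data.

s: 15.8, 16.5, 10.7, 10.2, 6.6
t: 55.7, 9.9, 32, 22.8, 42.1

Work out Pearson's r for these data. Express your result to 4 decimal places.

n = 5, Σs = 59.8, Σt = 162.5, Σs² = 783.98, Σt² = 6516.75, Σst = 1896.23
nΣst − ΣsΣt = 9481.15 − 9717.5 = -236.35
nΣs² − (Σs)² = 3919.9 − 3576.04 = 343.86; nΣt² − (Σt)² = 32583.75 − 26406.25 = 6177.5
r = -236.35 / √(343.86 × 6177.5) = -236.35 / 1457.4619 ≈ -0.1622

-0.1622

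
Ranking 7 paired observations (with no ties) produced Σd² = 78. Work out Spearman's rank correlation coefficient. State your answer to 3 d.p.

-0.393

ρ = 1 − 6Σd² / [n(n²−1)] = 1 − 6×78 / (7×48)
  = 1 − 468/336 = 1 − 1.3929 ≈ -0.393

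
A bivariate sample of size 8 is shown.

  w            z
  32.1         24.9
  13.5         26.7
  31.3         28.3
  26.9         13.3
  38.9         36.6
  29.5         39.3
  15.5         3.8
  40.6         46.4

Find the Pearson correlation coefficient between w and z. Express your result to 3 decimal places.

n = 8, Σw = 228.3, Σz = 219.3, Σw² = 7188.03, Σz² = 7362.13, Σwz = 6929.13
nΣwz − ΣwΣz = 55433.04 − 50066.19 = 5366.85
nΣw² − (Σw)² = 57504.24 − 52120.89 = 5383.35; nΣz² − (Σz)² = 58897.04 − 48092.49 = 10804.55
r = 5366.85 / √(5383.35 × 10804.55) = 5366.85 / 7626.5768 ≈ 0.704

0.704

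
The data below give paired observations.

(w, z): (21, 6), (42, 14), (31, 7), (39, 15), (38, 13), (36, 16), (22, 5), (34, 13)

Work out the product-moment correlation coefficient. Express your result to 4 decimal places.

n = 8, Σw = 263, Σz = 89, Σw² = 9067, Σz² = 1125, Σwz = 3138
nΣwz − ΣwΣz = 25104 − 23407 = 1697
nΣw² − (Σw)² = 72536 − 69169 = 3367; nΣz² − (Σz)² = 9000 − 7921 = 1079
r = 1697 / √(3367 × 1079) = 1697 / 1906.0412 ≈ 0.8903

0.8903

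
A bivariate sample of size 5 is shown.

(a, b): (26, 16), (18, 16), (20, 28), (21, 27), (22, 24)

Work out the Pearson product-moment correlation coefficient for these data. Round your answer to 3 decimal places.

n = 5, Σa = 107, Σb = 111, Σa² = 2325, Σb² = 2601, Σab = 2359
nΣab − ΣaΣb = 11795 − 11877 = -82
nΣa² − (Σa)² = 11625 − 11449 = 176; nΣb² − (Σb)² = 13005 − 12321 = 684
r = -82 / √(176 × 684) = -82 / 346.9640 ≈ -0.236

-0.236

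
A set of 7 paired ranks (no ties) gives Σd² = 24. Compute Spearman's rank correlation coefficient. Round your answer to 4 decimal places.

0.5714

ρ = 1 − 6Σd² / [n(n²−1)] = 1 − 6×24 / (7×48)
  = 1 − 144/336 = 1 − 0.42857 ≈ 0.5714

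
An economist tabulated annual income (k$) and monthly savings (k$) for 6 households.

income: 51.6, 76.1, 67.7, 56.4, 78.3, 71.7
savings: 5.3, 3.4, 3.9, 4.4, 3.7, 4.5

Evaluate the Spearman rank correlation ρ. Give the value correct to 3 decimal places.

Rank income: 1, 5, 3, 2, 6, 4
Rank savings: 6, 1, 3, 4, 2, 5
d = rank(income) − rank(savings): -5, 4, 0, -2, 4, -1; Σd² = 62
ρ = 1 − 6Σd² / [n(n²−1)] = 1 − 6×62 / (6×35) = 1 − 372/210 ≈ -0.771

-0.771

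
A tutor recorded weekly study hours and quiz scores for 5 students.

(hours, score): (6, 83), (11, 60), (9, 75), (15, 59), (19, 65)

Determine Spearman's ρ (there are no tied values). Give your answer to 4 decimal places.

-0.7000

Rank hours: 1, 3, 2, 4, 5
Rank score: 5, 2, 4, 1, 3
d = rank(hours) − rank(score): -4, 1, -2, 3, 2; Σd² = 34
ρ = 1 − 6Σd² / [n(n²−1)] = 1 − 6×34 / (5×24) = 1 − 204/120 ≈ -0.7000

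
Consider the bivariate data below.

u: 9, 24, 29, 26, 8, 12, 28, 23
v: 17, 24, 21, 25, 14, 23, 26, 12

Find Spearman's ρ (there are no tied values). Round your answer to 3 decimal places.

Rank u: 2, 5, 8, 6, 1, 3, 7, 4
Rank v: 3, 6, 4, 7, 2, 5, 8, 1
d = rank(u) − rank(v): -1, -1, 4, -1, -1, -2, -1, 3; Σd² = 34
ρ = 1 − 6Σd² / [n(n²−1)] = 1 − 6×34 / (8×63) = 1 − 204/504 ≈ 0.595

0.595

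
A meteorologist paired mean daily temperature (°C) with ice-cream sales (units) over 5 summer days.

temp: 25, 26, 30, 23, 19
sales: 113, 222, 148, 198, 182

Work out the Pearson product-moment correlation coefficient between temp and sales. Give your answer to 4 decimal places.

-0.2615

n = 5, Σx = 123, Σy = 863, Σx² = 3091, Σy² = 156285, Σxy = 21049
nΣxy − ΣxΣy = 105245 − 106149 = -904
nΣx² − (Σx)² = 15455 − 15129 = 326; nΣy² − (Σy)² = 781425 − 744769 = 36656
r = -904 / √(326 × 36656) = -904 / 3456.8564 ≈ -0.2615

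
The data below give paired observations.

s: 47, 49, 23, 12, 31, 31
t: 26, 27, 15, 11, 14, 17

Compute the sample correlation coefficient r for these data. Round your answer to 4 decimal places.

0.9510

n = 6, Σs = 193, Σt = 110, Σs² = 7205, Σt² = 2236, Σst = 3983
nΣst − ΣsΣt = 23898 − 21230 = 2668
nΣs² − (Σs)² = 43230 − 37249 = 5981; nΣt² − (Σt)² = 13416 − 12100 = 1316
r = 2668 / √(5981 × 1316) = 2668 / 2805.5295 ≈ 0.9510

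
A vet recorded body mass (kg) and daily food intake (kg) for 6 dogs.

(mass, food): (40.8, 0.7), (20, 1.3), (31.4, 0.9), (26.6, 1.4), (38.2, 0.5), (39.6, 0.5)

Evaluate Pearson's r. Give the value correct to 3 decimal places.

-0.905

n = 6, Σx = 196.6, Σy = 5.3, Σx² = 6785.56, Σy² = 5.45, Σxy = 158.96
nΣxy − ΣxΣy = 953.76 − 1041.98 = -88.22
nΣx² − (Σx)² = 40713.36 − 38651.56 = 2061.8; nΣy² − (Σy)² = 32.7 − 28.09 = 4.61
r = -88.22 / √(2061.8 × 4.61) = -88.22 / 97.4931 ≈ -0.905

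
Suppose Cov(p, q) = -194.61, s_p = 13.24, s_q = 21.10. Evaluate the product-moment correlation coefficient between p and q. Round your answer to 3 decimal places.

-0.697

r = Cov(p,q) / (s_p · s_q) = -194.61 / (13.24 × 21.10)
  = -194.61 / 279.3640 ≈ -0.697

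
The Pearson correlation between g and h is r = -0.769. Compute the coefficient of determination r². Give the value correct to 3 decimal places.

r² = (-0.769)² = 0.591

0.591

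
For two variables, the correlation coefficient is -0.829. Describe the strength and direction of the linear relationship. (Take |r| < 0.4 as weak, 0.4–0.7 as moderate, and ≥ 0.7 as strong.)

r = -0.829 < 0 so the relationship is negative.
|r| = 0.829, which falls in the strong range.

strong negative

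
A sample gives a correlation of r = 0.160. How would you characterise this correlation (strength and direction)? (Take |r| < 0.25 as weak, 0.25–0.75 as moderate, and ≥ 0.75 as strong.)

r = 0.160 > 0 so the relationship is positive.
|r| = 0.160, which falls in the weak range.

weak positive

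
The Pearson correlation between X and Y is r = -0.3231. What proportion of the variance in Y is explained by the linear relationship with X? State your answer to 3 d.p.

r² = (-0.3231)² = 0.104

0.104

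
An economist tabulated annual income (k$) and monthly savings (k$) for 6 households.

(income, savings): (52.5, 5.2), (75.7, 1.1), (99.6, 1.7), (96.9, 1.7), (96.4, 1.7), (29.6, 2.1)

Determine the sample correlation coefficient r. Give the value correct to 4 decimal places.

n = 6, Σx = 450.7, Σy = 13.5, Σx² = 37965.63, Σy² = 41.33, Σxy = 916.36
nΣxy − ΣxΣy = 5498.16 − 6084.45 = -586.29
nΣx² − (Σx)² = 227793.78 − 203130.49 = 24663.29; nΣy² − (Σy)² = 247.98 − 182.25 = 65.73
r = -586.29 / √(24663.29 × 65.73) = -586.29 / 1273.2313 ≈ -0.4605

-0.4605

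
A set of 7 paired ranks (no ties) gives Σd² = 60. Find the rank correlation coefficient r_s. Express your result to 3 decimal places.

ρ = 1 − 6Σd² / [n(n²−1)] = 1 − 6×60 / (7×48)
  = 1 − 360/336 = 1 − 1.0714 ≈ -0.071

-0.071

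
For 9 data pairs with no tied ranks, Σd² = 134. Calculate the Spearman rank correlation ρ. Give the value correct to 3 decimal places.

-0.117

ρ = 1 − 6Σd² / [n(n²−1)] = 1 − 6×134 / (9×80)
  = 1 − 804/720 = 1 − 1.1167 ≈ -0.117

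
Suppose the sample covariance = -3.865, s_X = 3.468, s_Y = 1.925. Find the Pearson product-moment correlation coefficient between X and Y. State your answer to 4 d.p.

-0.5789

r = Cov(X,Y) / (s_X · s_Y) = -3.865 / (3.468 × 1.925)
  = -3.865 / 6.6759 ≈ -0.5789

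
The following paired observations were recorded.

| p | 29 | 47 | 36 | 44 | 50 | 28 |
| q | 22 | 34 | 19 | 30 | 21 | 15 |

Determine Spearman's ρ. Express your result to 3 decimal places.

0.543

Rank p: 2, 5, 3, 4, 6, 1
Rank q: 4, 6, 2, 5, 3, 1
d = rank(p) − rank(q): -2, -1, 1, -1, 3, 0; Σd² = 16
ρ = 1 − 6Σd² / [n(n²−1)] = 1 − 6×16 / (6×35) = 1 − 96/210 ≈ 0.543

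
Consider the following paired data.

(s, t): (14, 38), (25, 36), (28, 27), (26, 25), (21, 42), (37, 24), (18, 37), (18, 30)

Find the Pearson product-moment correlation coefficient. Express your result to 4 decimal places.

n = 8, Σs = 187, Σt = 259, Σs² = 4739, Σt² = 8703, Σst = 5814
nΣst − ΣsΣt = 46512 − 48433 = -1921
nΣs² − (Σs)² = 37912 − 34969 = 2943; nΣt² − (Σt)² = 69624 − 67081 = 2543
r = -1921 / √(2943 × 2543) = -1921 / 2735.6990 ≈ -0.7022

-0.7022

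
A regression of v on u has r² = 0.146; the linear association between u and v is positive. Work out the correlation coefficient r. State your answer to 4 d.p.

|r| = √0.146 = 0.3821
The association is positive, so r = 0.3821.

0.3821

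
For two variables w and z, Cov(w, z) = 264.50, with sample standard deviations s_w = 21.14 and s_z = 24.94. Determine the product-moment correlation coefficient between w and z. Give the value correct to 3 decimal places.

r = Cov(w,z) / (s_w · s_z) = 264.50 / (21.14 × 24.94)
  = 264.50 / 527.2316 ≈ 0.502

0.502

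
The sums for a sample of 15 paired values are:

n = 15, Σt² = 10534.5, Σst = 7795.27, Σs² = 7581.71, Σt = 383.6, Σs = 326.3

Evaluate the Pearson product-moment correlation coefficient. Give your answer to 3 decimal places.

r = (nΣst − ΣsΣt) / √[(nΣs² − (Σs)²)(nΣt² − (Σt)²)]
Numerator: 15×7795.27 − 326.3×383.6 = -8239.63
Denominator: √[(113725.65 − 106471.69)(158017.5 − 147148.96)] = √[7253.96 × 10868.54] = 8879.1866
r = -8239.63 / 8879.1866 ≈ -0.928

-0.928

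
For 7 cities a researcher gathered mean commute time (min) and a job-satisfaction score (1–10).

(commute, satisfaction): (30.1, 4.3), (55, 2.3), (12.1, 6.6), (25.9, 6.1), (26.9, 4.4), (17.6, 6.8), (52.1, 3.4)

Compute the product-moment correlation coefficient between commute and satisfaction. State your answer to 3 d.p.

n = 7, Σx = 219.7, Σy = 33.9, Σx² = 8496.01, Σy² = 181.71, Σxy = 908.96
nΣxy − ΣxΣy = 6362.72 − 7447.83 = -1085.11
nΣx² − (Σx)² = 59472.07 − 48268.09 = 11203.98; nΣy² − (Σy)² = 1271.97 − 1149.21 = 122.76
r = -1085.11 / √(11203.98 × 122.76) = -1085.11 / 1172.7747 ≈ -0.925

-0.925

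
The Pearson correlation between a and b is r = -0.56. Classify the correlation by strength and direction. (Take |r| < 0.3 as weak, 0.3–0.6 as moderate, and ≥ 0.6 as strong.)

moderate negative

r = -0.56 < 0 so the relationship is negative.
|r| = 0.56, which falls in the moderate range.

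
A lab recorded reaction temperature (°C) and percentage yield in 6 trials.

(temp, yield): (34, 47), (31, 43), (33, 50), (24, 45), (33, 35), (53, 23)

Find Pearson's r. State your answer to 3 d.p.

n = 6, Σx = 208, Σy = 243, Σx² = 7680, Σy² = 10337, Σxy = 8035
nΣxy − ΣxΣy = 48210 − 50544 = -2334
nΣx² − (Σx)² = 46080 − 43264 = 2816; nΣy² − (Σy)² = 62022 − 59049 = 2973
r = -2334 / √(2816 × 2973) = -2334 / 2893.4353 ≈ -0.807

-0.807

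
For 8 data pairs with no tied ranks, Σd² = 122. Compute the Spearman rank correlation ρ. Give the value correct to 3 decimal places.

-0.452

ρ = 1 − 6Σd² / [n(n²−1)] = 1 − 6×122 / (8×63)
  = 1 − 732/504 = 1 − 1.4524 ≈ -0.452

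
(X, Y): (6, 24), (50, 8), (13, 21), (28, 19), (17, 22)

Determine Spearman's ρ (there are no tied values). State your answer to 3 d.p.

Rank X: 1, 5, 2, 4, 3
Rank Y: 5, 1, 3, 2, 4
d = rank(X) − rank(Y): -4, 4, -1, 2, -1; Σd² = 38
ρ = 1 − 6Σd² / [n(n²−1)] = 1 − 6×38 / (5×24) = 1 − 228/120 ≈ -0.900

-0.900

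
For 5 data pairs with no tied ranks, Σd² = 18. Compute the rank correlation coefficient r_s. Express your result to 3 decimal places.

0.100

ρ = 1 − 6Σd² / [n(n²−1)] = 1 − 6×18 / (5×24)
  = 1 − 108/120 = 1 − 0.9000 ≈ 0.100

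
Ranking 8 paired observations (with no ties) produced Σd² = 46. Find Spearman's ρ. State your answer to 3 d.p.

0.452

ρ = 1 − 6Σd² / [n(n²−1)] = 1 − 6×46 / (8×63)
  = 1 − 276/504 = 1 − 0.5476 ≈ 0.452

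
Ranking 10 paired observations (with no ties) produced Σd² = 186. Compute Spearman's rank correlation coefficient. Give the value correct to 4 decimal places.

-0.1273

ρ = 1 − 6Σd² / [n(n²−1)] = 1 − 6×186 / (10×99)
  = 1 − 1116/990 = 1 − 1.12727 ≈ -0.1273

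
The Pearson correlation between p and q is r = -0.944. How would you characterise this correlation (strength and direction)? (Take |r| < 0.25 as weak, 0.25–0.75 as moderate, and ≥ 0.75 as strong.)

strong negative

r = -0.944 < 0 so the relationship is negative.
|r| = 0.944, which falls in the strong range.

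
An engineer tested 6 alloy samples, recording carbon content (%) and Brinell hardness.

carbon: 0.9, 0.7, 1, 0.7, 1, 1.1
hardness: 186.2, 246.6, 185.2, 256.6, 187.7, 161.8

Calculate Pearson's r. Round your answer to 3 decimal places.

-0.969

n = 6, Σx = 5.4, Σy = 1224.1, Σx² = 5, Σy² = 257035.13, Σxy = 1070.7
nΣxy − ΣxΣy = 6424.2 − 6610.14 = -185.94
nΣx² − (Σx)² = 30 − 29.16 = 0.84; nΣy² − (Σy)² = 1542210.78 − 1498420.81 = 43789.97
r = -185.94 / √(0.84 × 43789.97) = -185.94 / 191.7904 ≈ -0.969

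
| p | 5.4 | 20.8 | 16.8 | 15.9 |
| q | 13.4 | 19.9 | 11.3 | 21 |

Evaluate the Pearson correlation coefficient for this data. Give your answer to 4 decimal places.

n = 4, Σp = 58.9, Σq = 65.6, Σp² = 996.85, Σq² = 1144.26, Σpq = 1010.02
nΣpq − ΣpΣq = 4040.08 − 3863.84 = 176.24
nΣp² − (Σp)² = 3987.4 − 3469.21 = 518.19; nΣq² − (Σq)² = 4577.04 − 4303.36 = 273.68
r = 176.24 / √(518.19 × 273.68) = 176.24 / 376.5876 ≈ 0.4680

0.4680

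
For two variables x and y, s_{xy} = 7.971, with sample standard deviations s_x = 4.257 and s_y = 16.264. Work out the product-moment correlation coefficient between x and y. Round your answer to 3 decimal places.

r = Cov(x,y) / (s_x · s_y) = 7.971 / (4.257 × 16.264)
  = 7.971 / 69.2358 ≈ 0.115

0.115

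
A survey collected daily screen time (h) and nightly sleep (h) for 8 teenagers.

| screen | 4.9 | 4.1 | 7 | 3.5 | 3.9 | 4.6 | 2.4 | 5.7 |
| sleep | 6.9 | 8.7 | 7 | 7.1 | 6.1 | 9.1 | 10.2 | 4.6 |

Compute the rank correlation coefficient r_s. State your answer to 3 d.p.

Rank screen: 6, 4, 8, 2, 3, 5, 1, 7
Rank sleep: 3, 6, 4, 5, 2, 7, 8, 1
d = rank(screen) − rank(sleep): 3, -2, 4, -3, 1, -2, -7, 6; Σd² = 128
ρ = 1 − 6Σd² / [n(n²−1)] = 1 − 6×128 / (8×63) = 1 − 768/504 ≈ -0.524

-0.524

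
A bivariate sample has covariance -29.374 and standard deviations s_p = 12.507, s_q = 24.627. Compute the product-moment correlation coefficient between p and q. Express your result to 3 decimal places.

r = Cov(p,q) / (s_p · s_q) = -29.374 / (12.507 × 24.627)
  = -29.374 / 308.0099 ≈ -0.095

-0.095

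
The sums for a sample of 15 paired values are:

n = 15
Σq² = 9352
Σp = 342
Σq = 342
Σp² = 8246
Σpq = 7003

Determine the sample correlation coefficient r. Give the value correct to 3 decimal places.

r = (nΣpq − ΣpΣq) / √[(nΣp² − (Σp)²)(nΣq² − (Σq)²)]
Numerator: 15×7003 − 342×342 = -11919
Denominator: √[(123690 − 116964)(140280 − 116964)] = √[6726 × 23316] = 12522.9156
r = -11919 / 12522.9156 ≈ -0.952

-0.952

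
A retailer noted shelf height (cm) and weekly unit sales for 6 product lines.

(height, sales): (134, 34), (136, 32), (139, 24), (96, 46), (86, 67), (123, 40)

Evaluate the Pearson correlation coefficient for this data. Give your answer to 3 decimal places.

-0.933

n = 6, Σx = 714, Σy = 243, Σx² = 87514, Σy² = 10961, Σxy = 27342
nΣxy − ΣxΣy = 164052 − 173502 = -9450
nΣx² − (Σx)² = 525084 − 509796 = 15288; nΣy² − (Σy)² = 65766 − 59049 = 6717
r = -9450 / √(15288 × 6717) = -9450 / 10133.5826 ≈ -0.933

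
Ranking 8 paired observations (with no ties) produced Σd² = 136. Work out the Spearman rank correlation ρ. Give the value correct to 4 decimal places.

ρ = 1 − 6Σd² / [n(n²−1)] = 1 − 6×136 / (8×63)
  = 1 − 816/504 = 1 − 1.61905 ≈ -0.6190

-0.6190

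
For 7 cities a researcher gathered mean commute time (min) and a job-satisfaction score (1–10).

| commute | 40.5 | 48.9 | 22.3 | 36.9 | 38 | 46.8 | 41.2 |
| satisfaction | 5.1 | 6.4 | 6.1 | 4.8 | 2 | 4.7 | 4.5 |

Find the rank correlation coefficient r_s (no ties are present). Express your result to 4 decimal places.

0.0714

Rank commute: 4, 7, 1, 2, 3, 6, 5
Rank satisfaction: 5, 7, 6, 4, 1, 3, 2
d = rank(commute) − rank(satisfaction): -1, 0, -5, -2, 2, 3, 3; Σd² = 52
ρ = 1 − 6Σd² / [n(n²−1)] = 1 − 6×52 / (7×48) = 1 − 312/336 ≈ 0.0714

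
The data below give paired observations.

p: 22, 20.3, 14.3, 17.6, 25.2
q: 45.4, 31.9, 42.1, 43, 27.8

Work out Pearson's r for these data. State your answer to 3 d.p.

-0.587

n = 5, Σp = 99.4, Σq = 190.2, Σp² = 2045.38, Σq² = 7473.02, Σpq = 3705.76
nΣpq − ΣpΣq = 18528.8 − 18905.88 = -377.08
nΣp² − (Σp)² = 10226.9 − 9880.36 = 346.54; nΣq² − (Σq)² = 37365.1 − 36176.04 = 1189.06
r = -377.08 / √(346.54 × 1189.06) = -377.08 / 641.9165 ≈ -0.587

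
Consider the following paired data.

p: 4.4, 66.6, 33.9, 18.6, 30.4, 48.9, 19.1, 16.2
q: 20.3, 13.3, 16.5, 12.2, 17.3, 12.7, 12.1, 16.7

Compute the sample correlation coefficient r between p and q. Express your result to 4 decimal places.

n = 8, Σp = 238.1, Σq = 121.1, Σp² = 9892.71, Σq² = 1895.95, Σpq = 3409.97
nΣpq − ΣpΣq = 27279.76 − 28833.91 = -1554.15
nΣp² − (Σp)² = 79141.68 − 56691.61 = 22450.07; nΣq² − (Σq)² = 15167.6 − 14665.21 = 502.39
r = -1554.15 / √(22450.07 × 502.39) = -1554.15 / 3358.3762 ≈ -0.4628

-0.4628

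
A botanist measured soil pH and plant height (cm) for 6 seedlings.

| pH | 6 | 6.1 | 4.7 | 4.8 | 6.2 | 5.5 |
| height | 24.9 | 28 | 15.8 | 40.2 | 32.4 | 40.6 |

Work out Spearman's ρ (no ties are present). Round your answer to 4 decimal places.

Rank pH: 4, 5, 1, 2, 6, 3
Rank height: 2, 3, 1, 5, 4, 6
d = rank(pH) − rank(height): 2, 2, 0, -3, 2, -3; Σd² = 30
ρ = 1 − 6Σd² / [n(n²−1)] = 1 − 6×30 / (6×35) = 1 − 180/210 ≈ 0.1429

0.1429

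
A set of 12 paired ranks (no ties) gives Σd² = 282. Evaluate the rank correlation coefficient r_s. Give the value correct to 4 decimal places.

ρ = 1 − 6Σd² / [n(n²−1)] = 1 − 6×282 / (12×143)
  = 1 − 1692/1716 = 1 − 0.98601 ≈ 0.0140

0.0140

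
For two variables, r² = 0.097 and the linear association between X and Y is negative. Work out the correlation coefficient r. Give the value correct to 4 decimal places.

-0.3114

|r| = √0.097 = 0.3114
The association is negative, so r = −0.3114.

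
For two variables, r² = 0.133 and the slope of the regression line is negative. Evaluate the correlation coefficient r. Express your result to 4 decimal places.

|r| = √0.133 = 0.3647
The association is negative, so r = −0.3647.

-0.3647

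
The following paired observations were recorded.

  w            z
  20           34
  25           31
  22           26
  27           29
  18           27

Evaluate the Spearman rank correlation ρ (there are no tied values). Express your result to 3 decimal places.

0.100

Rank w: 2, 4, 3, 5, 1
Rank z: 5, 4, 1, 3, 2
d = rank(w) − rank(z): -3, 0, 2, 2, -1; Σd² = 18
ρ = 1 − 6Σd² / [n(n²−1)] = 1 − 6×18 / (5×24) = 1 − 108/120 ≈ 0.100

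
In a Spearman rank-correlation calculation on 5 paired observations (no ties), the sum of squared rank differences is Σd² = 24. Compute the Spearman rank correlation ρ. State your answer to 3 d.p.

ρ = 1 − 6Σd² / [n(n²−1)] = 1 − 6×24 / (5×24)
  = 1 − 144/120 = 1 − 1.2000 ≈ -0.200

-0.200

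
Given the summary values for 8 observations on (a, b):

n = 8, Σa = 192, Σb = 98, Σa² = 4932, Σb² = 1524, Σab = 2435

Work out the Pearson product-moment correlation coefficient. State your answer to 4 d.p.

r = (nΣab − ΣaΣb) / √[(nΣa² − (Σa)²)(nΣb² − (Σb)²)]
Numerator: 8×2435 − 192×98 = 664
Denominator: √[(39456 − 36864)(12192 − 9604)] = √[2592 × 2588] = 2589.9992
r = 664 / 2589.9992 ≈ 0.2564

0.2564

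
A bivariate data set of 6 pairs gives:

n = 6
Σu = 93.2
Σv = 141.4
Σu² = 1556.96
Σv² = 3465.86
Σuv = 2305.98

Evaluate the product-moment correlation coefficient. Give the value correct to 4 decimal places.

r = (nΣuv − ΣuΣv) / √[(nΣu² − (Σu)²)(nΣv² − (Σv)²)]
Numerator: 6×2305.98 − 93.2×141.4 = 657.4
Denominator: √[(9341.76 − 8686.24)(20795.16 − 19993.96)] = √[655.52 × 801.2] = 724.7086
r = 657.4 / 724.7086 ≈ 0.9071

0.9071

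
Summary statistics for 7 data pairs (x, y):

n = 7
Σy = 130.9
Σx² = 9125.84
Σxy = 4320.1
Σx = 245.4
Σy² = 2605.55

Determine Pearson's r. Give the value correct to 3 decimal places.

r = (nΣxy − ΣxΣy) / √[(nΣx² − (Σx)²)(nΣy² − (Σy)²)]
Numerator: 7×4320.1 − 245.4×130.9 = -1882.16
Denominator: √[(63880.88 − 60221.16)(18238.85 − 17134.81)] = √[3659.72 × 1104.04] = 2010.0938
r = -1882.16 / 2010.0938 ≈ -0.936

-0.936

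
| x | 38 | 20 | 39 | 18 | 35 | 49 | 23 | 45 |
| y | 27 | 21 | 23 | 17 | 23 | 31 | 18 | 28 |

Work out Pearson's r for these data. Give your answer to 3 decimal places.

n = 8, Σx = 267, Σy = 188, Σx² = 9869, Σy² = 4586, Σxy = 6647
nΣxy − ΣxΣy = 53176 − 50196 = 2980
nΣx² − (Σx)² = 78952 − 71289 = 7663; nΣy² − (Σy)² = 36688 − 35344 = 1344
r = 2980 / √(7663 × 1344) = 2980 / 3209.2167 ≈ 0.929

0.929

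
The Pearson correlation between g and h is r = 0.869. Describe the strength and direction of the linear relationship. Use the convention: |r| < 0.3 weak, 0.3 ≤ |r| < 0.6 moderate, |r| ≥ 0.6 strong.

strong positive

r = 0.869 > 0 so the relationship is positive.
|r| = 0.869, which falls in the strong range.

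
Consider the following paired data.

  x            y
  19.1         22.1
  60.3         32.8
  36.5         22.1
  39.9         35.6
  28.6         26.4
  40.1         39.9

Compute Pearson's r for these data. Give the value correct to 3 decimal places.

0.564

n = 6, Σx = 224.5, Σy = 178.9, Σx² = 9351.13, Σy² = 5608.99, Σxy = 6982.07
nΣxy − ΣxΣy = 41892.42 − 40163.05 = 1729.37
nΣx² − (Σx)² = 56106.78 − 50400.25 = 5706.53; nΣy² − (Σy)² = 33653.94 − 32005.21 = 1648.73
r = 1729.37 / √(5706.53 × 1648.73) = 1729.37 / 3067.3323 ≈ 0.564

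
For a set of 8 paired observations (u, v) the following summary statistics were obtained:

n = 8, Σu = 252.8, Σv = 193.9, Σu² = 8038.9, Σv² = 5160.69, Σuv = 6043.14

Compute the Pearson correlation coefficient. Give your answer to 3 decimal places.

r = (nΣuv − ΣuΣv) / √[(nΣu² − (Σu)²)(nΣv² − (Σv)²)]
Numerator: 8×6043.14 − 252.8×193.9 = -672.8
Denominator: √[(64311.2 − 63907.84)(41285.52 − 37597.21)] = √[403.36 × 3688.31] = 1219.7199
r = -672.8 / 1219.7199 ≈ -0.552

-0.552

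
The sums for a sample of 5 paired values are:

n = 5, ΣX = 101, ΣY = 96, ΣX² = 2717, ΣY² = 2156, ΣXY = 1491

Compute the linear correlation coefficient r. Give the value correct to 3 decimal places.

r = (nΣXY − ΣXΣY) / √[(nΣX² − (ΣX)²)(nΣY² − (ΣY)²)]
Numerator: 5×1491 − 101×96 = -2241
Denominator: √[(13585 − 10201)(10780 − 9216)] = √[3384 × 1564] = 2300.5599
r = -2241 / 2300.5599 ≈ -0.974

-0.974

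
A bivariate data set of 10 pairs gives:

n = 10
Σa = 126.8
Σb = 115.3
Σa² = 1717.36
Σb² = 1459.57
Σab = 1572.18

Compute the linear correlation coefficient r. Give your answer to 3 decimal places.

0.923

r = (nΣab − ΣaΣb) / √[(nΣa² − (Σa)²)(nΣb² − (Σb)²)]
Numerator: 10×1572.18 − 126.8×115.3 = 1101.76
Denominator: √[(17173.6 − 16078.24)(14595.7 − 13294.09)] = √[1095.36 × 1301.61] = 1194.0400
r = 1101.76 / 1194.0400 ≈ 0.923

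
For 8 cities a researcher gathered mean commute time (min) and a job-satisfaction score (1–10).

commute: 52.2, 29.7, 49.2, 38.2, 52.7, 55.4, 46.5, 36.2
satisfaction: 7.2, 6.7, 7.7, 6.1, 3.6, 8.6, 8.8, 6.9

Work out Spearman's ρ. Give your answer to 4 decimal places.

0.2381

Rank commute: 6, 1, 5, 3, 7, 8, 4, 2
Rank satisfaction: 5, 3, 6, 2, 1, 7, 8, 4
d = rank(commute) − rank(satisfaction): 1, -2, -1, 1, 6, 1, -4, -2; Σd² = 64
ρ = 1 − 6Σd² / [n(n²−1)] = 1 − 6×64 / (8×63) = 1 − 384/504 ≈ 0.2381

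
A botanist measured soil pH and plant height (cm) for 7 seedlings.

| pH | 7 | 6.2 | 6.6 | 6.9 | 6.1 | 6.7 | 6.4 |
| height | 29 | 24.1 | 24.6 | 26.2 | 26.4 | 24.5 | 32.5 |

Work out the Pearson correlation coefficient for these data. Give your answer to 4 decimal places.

0.0962

n = 7, Σx = 45.9, Σy = 187.3, Σx² = 301.67, Σy² = 5066.87, Σxy = 1228.75
nΣxy − ΣxΣy = 8601.25 − 8597.07 = 4.18
nΣx² − (Σx)² = 2111.69 − 2106.81 = 4.88; nΣy² − (Σy)² = 35468.09 − 35081.29 = 386.8
r = 4.18 / √(4.88 × 386.8) = 4.18 / 43.4463 ≈ 0.0962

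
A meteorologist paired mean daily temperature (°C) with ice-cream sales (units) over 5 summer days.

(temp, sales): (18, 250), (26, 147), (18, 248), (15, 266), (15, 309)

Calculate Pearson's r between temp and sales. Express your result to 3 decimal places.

-0.967

n = 5, Σx = 92, Σy = 1220, Σx² = 1774, Σy² = 311850, Σxy = 21411
nΣxy − ΣxΣy = 107055 − 112240 = -5185
nΣx² − (Σx)² = 8870 − 8464 = 406; nΣy² − (Σy)² = 1559250 − 1488400 = 70850
r = -5185 / √(406 × 70850) = -5185 / 5363.3105 ≈ -0.967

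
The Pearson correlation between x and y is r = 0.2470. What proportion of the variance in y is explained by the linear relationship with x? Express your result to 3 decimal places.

0.061

r² = (0.2470)² = 0.061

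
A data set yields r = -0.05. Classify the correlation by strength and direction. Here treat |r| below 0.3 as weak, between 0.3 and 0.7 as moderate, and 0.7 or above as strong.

weak negative

r = -0.05 < 0 so the relationship is negative.
|r| = 0.05, which falls in the weak range.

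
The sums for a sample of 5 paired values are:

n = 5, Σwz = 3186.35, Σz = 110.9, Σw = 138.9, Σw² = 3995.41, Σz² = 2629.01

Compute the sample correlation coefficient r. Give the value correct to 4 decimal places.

0.6937

r = (nΣwz − ΣwΣz) / √[(nΣw² − (Σw)²)(nΣz² − (Σz)²)]
Numerator: 5×3186.35 − 138.9×110.9 = 527.74
Denominator: √[(19977.05 − 19293.21)(13145.05 − 12298.81)] = √[683.84 × 846.24] = 760.7186
r = 527.74 / 760.7186 ≈ 0.6937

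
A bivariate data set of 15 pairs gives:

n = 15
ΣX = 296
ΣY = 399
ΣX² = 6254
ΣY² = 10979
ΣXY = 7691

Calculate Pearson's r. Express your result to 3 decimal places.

-0.470

r = (nΣXY − ΣXΣY) / √[(nΣX² − (ΣX)²)(nΣY² − (ΣY)²)]
Numerator: 15×7691 − 296×399 = -2739
Denominator: √[(93810 − 87616)(164685 − 159201)] = √[6194 × 5484] = 5828.1983
r = -2739 / 5828.1983 ≈ -0.470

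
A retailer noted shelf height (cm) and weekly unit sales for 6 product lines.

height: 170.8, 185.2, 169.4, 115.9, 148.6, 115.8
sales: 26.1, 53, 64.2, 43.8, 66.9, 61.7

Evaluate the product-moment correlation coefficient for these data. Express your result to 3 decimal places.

n = 6, Σx = 905.7, Σy = 315.7, Σx² = 141092.45, Σy² = 17812.79, Σxy = 47311.58
nΣxy − ΣxΣy = 283869.48 − 285929.49 = -2060.01
nΣx² − (Σx)² = 846554.7 − 820292.49 = 26262.21; nΣy² − (Σy)² = 106876.74 − 99666.49 = 7210.25
r = -2060.01 / √(26262.21 × 7210.25) = -2060.01 / 13760.7085 ≈ -0.150

-0.150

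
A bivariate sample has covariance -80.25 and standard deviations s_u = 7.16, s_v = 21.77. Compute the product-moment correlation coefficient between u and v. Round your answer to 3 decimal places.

r = Cov(u,v) / (s_u · s_v) = -80.25 / (7.16 × 21.77)
  = -80.25 / 155.8732 ≈ -0.515

-0.515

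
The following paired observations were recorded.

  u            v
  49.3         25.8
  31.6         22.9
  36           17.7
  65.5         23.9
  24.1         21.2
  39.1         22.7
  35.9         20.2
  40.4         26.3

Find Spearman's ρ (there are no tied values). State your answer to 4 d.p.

0.6190

Rank u: 7, 2, 4, 8, 1, 5, 3, 6
Rank v: 7, 5, 1, 6, 3, 4, 2, 8
d = rank(u) − rank(v): 0, -3, 3, 2, -2, 1, 1, -2; Σd² = 32
ρ = 1 − 6Σd² / [n(n²−1)] = 1 − 6×32 / (8×63) = 1 − 192/504 ≈ 0.6190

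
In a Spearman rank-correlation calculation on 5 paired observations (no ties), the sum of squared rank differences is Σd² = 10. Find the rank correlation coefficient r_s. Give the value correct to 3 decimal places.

ρ = 1 − 6Σd² / [n(n²−1)] = 1 − 6×10 / (5×24)
  = 1 − 60/120 = 1 − 0.5000 ≈ 0.500

0.500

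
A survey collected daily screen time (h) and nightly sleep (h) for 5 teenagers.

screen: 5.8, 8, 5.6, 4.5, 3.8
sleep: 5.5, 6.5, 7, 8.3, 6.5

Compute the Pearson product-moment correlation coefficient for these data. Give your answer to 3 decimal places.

n = 5, Σx = 27.7, Σy = 33.8, Σx² = 163.69, Σy² = 232.64, Σxy = 185.15
nΣxy − ΣxΣy = 925.75 − 936.26 = -10.51
nΣx² − (Σx)² = 818.45 − 767.29 = 51.16; nΣy² − (Σy)² = 1163.2 − 1142.44 = 20.76
r = -10.51 / √(51.16 × 20.76) = -10.51 / 32.5896 ≈ -0.322

-0.322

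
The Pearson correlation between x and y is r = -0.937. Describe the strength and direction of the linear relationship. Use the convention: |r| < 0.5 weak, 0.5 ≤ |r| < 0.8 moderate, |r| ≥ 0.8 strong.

r = -0.937 < 0 so the relationship is negative.
|r| = 0.937, which falls in the strong range.

strong negative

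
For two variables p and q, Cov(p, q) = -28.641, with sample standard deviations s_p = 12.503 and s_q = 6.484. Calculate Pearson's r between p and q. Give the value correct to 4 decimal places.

-0.3533

r = Cov(p,q) / (s_p · s_q) = -28.641 / (12.503 × 6.484)
  = -28.641 / 81.0695 ≈ -0.3533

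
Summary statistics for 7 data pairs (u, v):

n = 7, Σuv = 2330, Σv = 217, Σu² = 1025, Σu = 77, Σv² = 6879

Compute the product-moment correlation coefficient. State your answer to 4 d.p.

r = (nΣuv − ΣuΣv) / √[(nΣu² − (Σu)²)(nΣv² − (Σv)²)]
Numerator: 7×2330 − 77×217 = -399
Denominator: √[(7175 − 5929)(48153 − 47089)] = √[1246 × 1064] = 1151.4096
r = -399 / 1151.4096 ≈ -0.3465

-0.3465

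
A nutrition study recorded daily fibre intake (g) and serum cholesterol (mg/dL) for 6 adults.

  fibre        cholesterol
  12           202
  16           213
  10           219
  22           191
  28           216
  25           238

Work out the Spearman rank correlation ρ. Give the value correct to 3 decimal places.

Rank fibre: 2, 3, 1, 4, 6, 5
Rank cholesterol: 2, 3, 5, 1, 4, 6
d = rank(fibre) − rank(cholesterol): 0, 0, -4, 3, 2, -1; Σd² = 30
ρ = 1 − 6Σd² / [n(n²−1)] = 1 − 6×30 / (6×35) = 1 − 180/210 ≈ 0.143

0.143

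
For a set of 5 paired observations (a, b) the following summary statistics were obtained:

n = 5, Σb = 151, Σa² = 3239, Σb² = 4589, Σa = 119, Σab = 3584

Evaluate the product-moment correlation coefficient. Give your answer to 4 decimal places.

-0.0905

r = (nΣab − ΣaΣb) / √[(nΣa² − (Σa)²)(nΣb² − (Σb)²)]
Numerator: 5×3584 − 119×151 = -49
Denominator: √[(16195 − 14161)(22945 − 22801)] = √[2034 × 144] = 541.1987
r = -49 / 541.1987 ≈ -0.0905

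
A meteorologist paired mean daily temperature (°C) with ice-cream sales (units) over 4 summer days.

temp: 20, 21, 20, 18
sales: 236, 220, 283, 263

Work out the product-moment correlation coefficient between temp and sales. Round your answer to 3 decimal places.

n = 4, Σx = 79, Σy = 1002, Σx² = 1565, Σy² = 253354, Σxy = 19734
nΣxy − ΣxΣy = 78936 − 79158 = -222
nΣx² − (Σx)² = 6260 − 6241 = 19; nΣy² − (Σy)² = 1013416 − 1004004 = 9412
r = -222 / √(19 × 9412) = -222 / 422.8806 ≈ -0.525

-0.525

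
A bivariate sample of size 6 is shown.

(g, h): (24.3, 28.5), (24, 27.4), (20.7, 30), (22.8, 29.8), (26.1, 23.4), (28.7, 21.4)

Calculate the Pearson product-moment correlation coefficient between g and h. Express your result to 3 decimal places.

n = 6, Σg = 146.6, Σh = 160.5, Σg² = 3619.72, Σh² = 4356.57, Σgh = 3875.51
nΣgh − ΣgΣh = 23253.06 − 23529.3 = -276.24
nΣg² − (Σg)² = 21718.32 − 21491.56 = 226.76; nΣh² − (Σh)² = 26139.42 − 25760.25 = 379.17
r = -276.24 / √(226.76 × 379.17) = -276.24 / 293.2245 ≈ -0.942

-0.942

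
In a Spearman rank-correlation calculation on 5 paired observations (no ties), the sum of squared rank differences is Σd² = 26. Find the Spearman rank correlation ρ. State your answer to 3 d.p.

ρ = 1 − 6Σd² / [n(n²−1)] = 1 − 6×26 / (5×24)
  = 1 − 156/120 = 1 − 1.3000 ≈ -0.300

-0.300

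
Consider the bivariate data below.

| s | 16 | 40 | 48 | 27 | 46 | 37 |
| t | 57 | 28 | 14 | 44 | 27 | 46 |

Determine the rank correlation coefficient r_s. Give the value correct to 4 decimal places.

-0.9429

Rank s: 1, 4, 6, 2, 5, 3
Rank t: 6, 3, 1, 4, 2, 5
d = rank(s) − rank(t): -5, 1, 5, -2, 3, -2; Σd² = 68
ρ = 1 − 6Σd² / [n(n²−1)] = 1 − 6×68 / (6×35) = 1 − 408/210 ≈ -0.9429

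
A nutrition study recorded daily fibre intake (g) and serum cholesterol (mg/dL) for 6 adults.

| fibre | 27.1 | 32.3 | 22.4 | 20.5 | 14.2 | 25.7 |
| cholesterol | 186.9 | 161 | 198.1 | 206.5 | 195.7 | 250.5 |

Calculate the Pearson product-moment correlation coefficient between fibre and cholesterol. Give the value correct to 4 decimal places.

n = 6, Σx = 142.2, Σy = 1198.7, Σx² = 3561.84, Σy² = 243787.21, Σxy = 28152.77
nΣxy − ΣxΣy = 168916.62 − 170455.14 = -1538.52
nΣx² − (Σx)² = 21371.04 − 20220.84 = 1150.2; nΣy² − (Σy)² = 1462723.26 − 1436881.69 = 25841.57
r = -1538.52 / √(1150.2 × 25841.57) = -1538.52 / 5451.8780 ≈ -0.2822

-0.2822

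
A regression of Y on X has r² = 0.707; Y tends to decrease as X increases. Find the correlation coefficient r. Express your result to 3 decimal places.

-0.841

|r| = √0.707 = 0.841
The association is negative, so r = −0.841.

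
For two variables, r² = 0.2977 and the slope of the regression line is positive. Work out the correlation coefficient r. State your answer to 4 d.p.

0.5456

|r| = √0.2977 = 0.5456
The association is positive, so r = 0.5456.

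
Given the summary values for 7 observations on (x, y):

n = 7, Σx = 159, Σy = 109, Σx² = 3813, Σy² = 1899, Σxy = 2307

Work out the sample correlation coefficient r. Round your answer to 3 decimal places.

-0.838

r = (nΣxy − ΣxΣy) / √[(nΣx² − (Σx)²)(nΣy² − (Σy)²)]
Numerator: 7×2307 − 159×109 = -1182
Denominator: √[(26691 − 25281)(13293 − 11881)] = √[1410 × 1412] = 1410.9996
r = -1182 / 1410.9996 ≈ -0.838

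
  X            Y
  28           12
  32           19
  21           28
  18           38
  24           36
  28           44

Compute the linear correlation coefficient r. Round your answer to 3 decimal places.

n = 6, ΣX = 151, ΣY = 177, ΣX² = 3933, ΣY² = 5965, ΣXY = 4312
nΣXY − ΣXΣY = 25872 − 26727 = -855
nΣX² − (ΣX)² = 23598 − 22801 = 797; nΣY² − (ΣY)² = 35790 − 31329 = 4461
r = -855 / √(797 × 4461) = -855 / 1885.5813 ≈ -0.453

-0.453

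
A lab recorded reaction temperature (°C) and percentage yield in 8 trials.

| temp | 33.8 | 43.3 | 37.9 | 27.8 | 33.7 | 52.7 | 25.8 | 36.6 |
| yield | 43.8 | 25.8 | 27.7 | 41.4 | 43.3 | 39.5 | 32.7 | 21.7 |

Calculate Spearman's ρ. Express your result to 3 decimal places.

-0.381

Rank temp: 4, 7, 6, 2, 3, 8, 1, 5
Rank yield: 8, 2, 3, 6, 7, 5, 4, 1
d = rank(temp) − rank(yield): -4, 5, 3, -4, -4, 3, -3, 4; Σd² = 116
ρ = 1 − 6Σd² / [n(n²−1)] = 1 − 6×116 / (8×63) = 1 − 696/504 ≈ -0.381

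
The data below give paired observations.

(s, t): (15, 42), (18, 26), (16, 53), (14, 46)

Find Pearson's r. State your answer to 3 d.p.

n = 4, Σs = 63, Σt = 167, Σs² = 1001, Σt² = 7365, Σst = 2590
nΣst − ΣsΣt = 10360 − 10521 = -161
nΣs² − (Σs)² = 4004 − 3969 = 35; nΣt² − (Σt)² = 29460 − 27889 = 1571
r = -161 / √(35 × 1571) = -161 / 234.4888 ≈ -0.687

-0.687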